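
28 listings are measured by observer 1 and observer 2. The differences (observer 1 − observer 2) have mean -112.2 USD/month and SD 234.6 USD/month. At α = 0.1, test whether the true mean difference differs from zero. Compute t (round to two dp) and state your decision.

t = -2.53; reject H0

H0: μ_d = 0; H1: μ_d ≠ 0 (paired t-test on the differences, two-sided).
t = d̄/(s_d/√n) = -112.2/(234.6/√28) = -2.53
df = n − 1 = 27
Two-sided p-value ≈ 0.0175
Since p ≈ 0.0175 < α = 0.1, reject H0; the data support H1.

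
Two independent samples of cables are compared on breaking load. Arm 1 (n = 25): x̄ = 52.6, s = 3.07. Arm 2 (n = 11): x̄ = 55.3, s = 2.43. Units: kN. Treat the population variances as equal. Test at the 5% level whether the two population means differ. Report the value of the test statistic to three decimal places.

Let group 1 = arm 1, group 2 = arm 2. H0: μ_1 = μ_2; H1: μ_1 ≠ μ_2 (two-sample pooled-variance t-test, two-sided).
s_p² = [(25−1)·3.07² + (11−1)·2.43²]/(25+11−2) = 8.38961
t = (52.6 − 55.3)/√[8.38961·(1/25 + 1/11)] = -2.576
df = n₁ + n₂ − 2 = 34
Two-sided p-value ≈ 0.015
Since p ≈ 0.015 < α = 0.05, reject H0; the evidence is statistically significant.

-2.576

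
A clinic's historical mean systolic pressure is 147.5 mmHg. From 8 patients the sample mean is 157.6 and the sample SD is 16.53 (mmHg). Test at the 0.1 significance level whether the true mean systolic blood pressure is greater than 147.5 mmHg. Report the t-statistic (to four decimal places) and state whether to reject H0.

t = 1.7282; reject H0

H0: μ = 147.5; H1: μ > 147.5 (one-sample t-test, right-tailed).
t = (x̄ − μ₀)/(s/√n) = (157.6 − 147.5)/(16.53/√8) = 1.7282
df = n − 1 = 7
p-value = P(T ≥ 1.7282) ≈ 0.064
Since p ≈ 0.064 < α = 0.1, reject H0; the evidence is statistically significant.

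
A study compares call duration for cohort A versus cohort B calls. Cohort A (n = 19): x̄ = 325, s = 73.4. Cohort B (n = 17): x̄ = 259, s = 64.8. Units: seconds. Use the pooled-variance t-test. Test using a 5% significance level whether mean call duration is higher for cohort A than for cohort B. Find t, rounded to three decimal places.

2.845

Let group 1 = cohort A, group 2 = cohort B. H0: μ_1 = μ_2; H1: μ_1 > μ_2 (two-sample pooled-variance t-test, right-tailed).
s_p² = [(19−1)·73.4² + (17−1)·64.8²]/(19+17−2) = 4828.26
t = (325 − 259)/√[4828.26·(1/19 + 1/17)] = 2.845
df = n₁ + n₂ − 2 = 34
p-value = P(T ≥ 2.845) ≈ 0.004
Since p ≈ 0.004 < α = 0.05, reject H0; the evidence is statistically significant.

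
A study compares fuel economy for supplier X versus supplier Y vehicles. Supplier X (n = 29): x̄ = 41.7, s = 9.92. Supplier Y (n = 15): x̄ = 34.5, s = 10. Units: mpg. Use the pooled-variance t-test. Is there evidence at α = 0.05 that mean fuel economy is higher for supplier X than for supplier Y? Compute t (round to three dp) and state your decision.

Let group 1 = supplier X, group 2 = supplier Y. H0: μ_1 = μ_2; H1: μ_1 > μ_2 (two-sample pooled-variance t-test, right-tailed).
s_p² = [(29−1)·9.92² + (15−1)·10²]/(29+15−2) = 98.9376
t = (41.7 − 34.5)/√[98.9376·(1/29 + 1/15)] = 2.276
df = n₁ + n₂ − 2 = 42
p-value = P(T ≥ 2.276) ≈ 0.0140
Since p ≈ 0.0140 < α = 0.05, reject H0; the evidence is statistically significant.

t = 2.276; reject H0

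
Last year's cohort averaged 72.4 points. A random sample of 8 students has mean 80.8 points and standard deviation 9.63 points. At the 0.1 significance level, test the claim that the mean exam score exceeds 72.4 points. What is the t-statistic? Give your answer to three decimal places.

H0: μ = 72.4; H1: μ > 72.4 (one-sample t-test, right-tailed).
t = (x̄ − μ₀)/(s/√n) = (80.8 − 72.4)/(9.63/√8) = 2.467
df = n − 1 = 7
p-value = P(T ≥ 2.467) ≈ 0.022
Since p ≈ 0.022 < α = 0.1, reject H0; the data support H1.

2.467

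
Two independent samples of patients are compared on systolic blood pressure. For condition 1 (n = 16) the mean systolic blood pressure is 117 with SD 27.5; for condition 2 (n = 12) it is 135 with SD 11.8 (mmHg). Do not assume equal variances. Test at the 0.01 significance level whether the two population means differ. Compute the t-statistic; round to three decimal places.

-2.346

Let group 1 = condition 1, group 2 = condition 2. H0: μ_1 = μ_2; H1: μ_1 ≠ μ_2 (Welch's two-sample t-test, two-sided).
t = (x̄_1 − x̄_2)/√(s_1²/n_1 + s_2²/n_2) = (117 − 135)/√(27.5²/16 + 11.8²/12) = -2.346
Welch–Satterthwaite df ≈ 21.50
Two-sided p-value ≈ 0.029
Since p ≈ 0.029 > α = 0.01, fail to reject H0; the evidence is not statistically significant.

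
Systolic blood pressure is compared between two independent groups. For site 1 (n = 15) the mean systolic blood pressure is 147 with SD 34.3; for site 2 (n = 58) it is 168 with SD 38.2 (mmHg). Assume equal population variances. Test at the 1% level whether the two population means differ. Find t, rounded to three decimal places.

-1.935

Let group 1 = site 1, group 2 = site 2. H0: μ_1 = μ_2; H1: μ_1 ≠ μ_2 (two-sample pooled-variance t-test, two-sided).
s_p² = [(15−1)·34.3² + (58−1)·38.2²]/(15+58−2) = 1403.49
t = (147 − 168)/√[1403.49·(1/15 + 1/58)] = -1.935
df = n₁ + n₂ − 2 = 71
Two-sided p-value ≈ 0.0570
Since p ≈ 0.0570 > α = 0.01, fail to reject H0; the data do not provide sufficient evidence against H0.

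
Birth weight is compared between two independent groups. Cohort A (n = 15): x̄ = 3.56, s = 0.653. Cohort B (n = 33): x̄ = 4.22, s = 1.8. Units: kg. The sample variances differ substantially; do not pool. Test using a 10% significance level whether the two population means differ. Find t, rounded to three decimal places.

-1.855

Let group 1 = cohort A, group 2 = cohort B. H0: μ_1 = μ_2; H1: μ_1 ≠ μ_2 (Welch's two-sample t-test, two-sided).
t = (x̄_1 − x̄_2)/√(s_1²/n_1 + s_2²/n_2) = (3.56 − 4.22)/√(0.653²/15 + 1.8²/33) = -1.855
Welch–Satterthwaite df ≈ 44.66
Two-sided p-value ≈ 0.0702
Since p ≈ 0.0702 < α = 0.1, reject H0; the data support H1.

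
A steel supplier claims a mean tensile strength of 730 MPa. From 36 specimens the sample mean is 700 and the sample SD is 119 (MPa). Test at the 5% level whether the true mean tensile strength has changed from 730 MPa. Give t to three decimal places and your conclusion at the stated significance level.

t = -1.513; fail to reject H0

H0: μ = 730; H1: μ ≠ 730 (one-sample t-test, two-sided).
t = (x̄ − μ₀)/(s/√n) = (700 − 730)/(119/√36) = -1.513
df = n − 1 = 35
Two-sided p-value ≈ 0.139
Since p ≈ 0.139 > α = 0.05, fail to reject H0; the data do not provide sufficient evidence against H0.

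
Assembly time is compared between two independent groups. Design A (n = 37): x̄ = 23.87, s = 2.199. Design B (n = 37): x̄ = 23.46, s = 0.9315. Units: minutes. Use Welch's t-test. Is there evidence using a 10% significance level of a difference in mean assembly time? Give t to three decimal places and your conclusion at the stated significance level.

Let group 1 = design A, group 2 = design B. H0: μ_1 = μ_2; H1: μ_1 ≠ μ_2 (Welch's two-sample t-test, two-sided).
t = (x̄_1 − x̄_2)/√(s_1²/n_1 + s_2²/n_2) = (23.87 − 23.46)/√(2.199²/37 + 0.9315²/37) = 1.044
Welch–Satterthwaite df ≈ 48.52
Two-sided p-value ≈ 0.3015
Since p ≈ 0.3015 > α = 0.1, fail to reject H0; the evidence is not statistically significant.

t = 1.044; fail to reject H0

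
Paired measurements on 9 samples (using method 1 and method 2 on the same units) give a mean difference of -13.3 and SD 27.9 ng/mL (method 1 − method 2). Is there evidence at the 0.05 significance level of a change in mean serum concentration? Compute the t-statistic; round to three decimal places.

H0: μ_d = 0; H1: μ_d ≠ 0 (paired t-test on the differences, two-sided).
t = d̄/(s_d/√n) = -13.3/(27.9/√9) = -1.430
df = n − 1 = 8
Two-sided p-value ≈ 0.1906
Since p ≈ 0.1906 > α = 0.05, fail to reject H0; the data do not provide sufficient evidence against H0.

-1.430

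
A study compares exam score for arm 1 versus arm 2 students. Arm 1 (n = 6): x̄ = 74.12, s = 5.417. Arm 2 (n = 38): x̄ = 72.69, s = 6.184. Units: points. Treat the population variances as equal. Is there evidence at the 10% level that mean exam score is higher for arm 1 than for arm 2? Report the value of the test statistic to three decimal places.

0.534

Let group 1 = arm 1, group 2 = arm 2. H0: μ_1 = μ_2; H1: μ_1 > μ_2 (two-sample pooled-variance t-test, right-tailed).
s_p² = [(6−1)·5.417² + (38−1)·6.184²]/(6+38−2) = 37.1826
t = (74.12 − 72.69)/√[37.1826·(1/6 + 1/38)] = 0.534
df = n₁ + n₂ − 2 = 42
p-value = P(T ≥ 0.534) ≈ 0.298
Since p ≈ 0.298 > α = 0.1, fail to reject H0; the evidence is not statistically significant.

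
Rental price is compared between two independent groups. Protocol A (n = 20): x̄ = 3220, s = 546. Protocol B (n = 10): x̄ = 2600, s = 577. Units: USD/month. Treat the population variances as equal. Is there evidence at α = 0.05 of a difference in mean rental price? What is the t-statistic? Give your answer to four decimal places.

Let group 1 = protocol A, group 2 = protocol B. H0: μ_1 = μ_2; H1: μ_1 ≠ μ_2 (two-sample pooled-variance t-test, two-sided).
s_p² = [(20−1)·546² + (10−1)·577²]/(20+10−2) = 309306
t = (3220 − 2600)/√[309306·(1/20 + 1/10)] = 2.8784
df = n₁ + n₂ − 2 = 28
Two-sided p-value ≈ 0.008
Since p ≈ 0.008 < α = 0.05, reject H0; the evidence is statistically significant.

2.8784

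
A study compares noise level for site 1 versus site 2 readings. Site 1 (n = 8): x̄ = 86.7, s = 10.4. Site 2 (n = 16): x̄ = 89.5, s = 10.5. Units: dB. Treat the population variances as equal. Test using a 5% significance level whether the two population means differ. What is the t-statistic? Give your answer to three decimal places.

Let group 1 = site 1, group 2 = site 2. H0: μ_1 = μ_2; H1: μ_1 ≠ μ_2 (two-sample pooled-variance t-test, two-sided).
s_p² = [(8−1)·10.4² + (16−1)·10.5²]/(8+16−2) = 109.585
t = (86.7 − 89.5)/√[109.585·(1/8 + 1/16)] = -0.618
df = n₁ + n₂ − 2 = 22
Two-sided p-value ≈ 0.543
Since p ≈ 0.543 > α = 0.05, fail to reject H0; the data do not provide sufficient evidence against H0.

-0.618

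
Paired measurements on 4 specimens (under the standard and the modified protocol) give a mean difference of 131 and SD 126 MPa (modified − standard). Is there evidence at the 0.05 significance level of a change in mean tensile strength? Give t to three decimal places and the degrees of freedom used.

t = 2.079, df = 3

H0: μ_d = 0; H1: μ_d ≠ 0 (paired t-test on the differences, two-sided).
t = d̄/(s_d/√n) = 131/(126/√4) = 2.079
df = n − 1 = 3
Two-sided p-value ≈ 0.1291
Since p ≈ 0.1291 > α = 0.05, fail to reject H0; the data do not provide sufficient evidence against H0.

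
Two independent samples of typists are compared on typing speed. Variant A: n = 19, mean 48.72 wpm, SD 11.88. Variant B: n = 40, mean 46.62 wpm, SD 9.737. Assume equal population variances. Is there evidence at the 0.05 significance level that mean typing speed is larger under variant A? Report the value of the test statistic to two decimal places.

0.72

Let group 1 = variant A, group 2 = variant B. H0: μ_1 = μ_2; H1: μ_1 > μ_2 (two-sample pooled-variance t-test, right-tailed).
s_p² = [(19−1)·11.88² + (40−1)·9.737²]/(19+40−2) = 109.438
t = (48.72 − 46.62)/√[109.438·(1/19 + 1/40)] = 0.72
df = n₁ + n₂ − 2 = 57
p-value = P(T ≥ 0.72) ≈ 0.237
Since p ≈ 0.237 > α = 0.05, fail to reject H0; the data do not provide sufficient evidence against H0.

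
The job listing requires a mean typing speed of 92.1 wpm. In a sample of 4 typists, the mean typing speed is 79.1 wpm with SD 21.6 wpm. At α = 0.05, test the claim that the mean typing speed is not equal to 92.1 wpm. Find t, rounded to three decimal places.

-1.204

H0: μ = 92.1; H1: μ ≠ 92.1 (one-sample t-test, two-sided).
t = (x̄ − μ₀)/(s/√n) = (79.1 − 92.1)/(21.6/√4) = -1.204
df = n − 1 = 3
Two-sided p-value ≈ 0.3150
Since p ≈ 0.3150 > α = 0.05, fail to reject H0; the data do not provide sufficient evidence against H0.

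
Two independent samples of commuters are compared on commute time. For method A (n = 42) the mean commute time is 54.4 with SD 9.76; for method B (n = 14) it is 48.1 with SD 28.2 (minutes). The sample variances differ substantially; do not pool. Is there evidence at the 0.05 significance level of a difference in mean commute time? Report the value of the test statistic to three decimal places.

0.820

Let group 1 = method A, group 2 = method B. H0: μ_1 = μ_2; H1: μ_1 ≠ μ_2 (Welch's two-sample t-test, two-sided).
t = (x̄_1 − x̄_2)/√(s_1²/n_1 + s_2²/n_2) = (54.4 − 48.1)/√(9.76²/42 + 28.2²/14) = 0.820
Welch–Satterthwaite df ≈ 14.05
Two-sided p-value ≈ 0.4261
Since p ≈ 0.4261 > α = 0.05, fail to reject H0; the data do not provide sufficient evidence against H0.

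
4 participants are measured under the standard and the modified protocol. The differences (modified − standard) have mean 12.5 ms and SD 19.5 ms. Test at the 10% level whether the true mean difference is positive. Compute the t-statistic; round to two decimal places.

1.28

H0: μ_d = 0; H1: μ_d > 0 (paired t-test on the differences, right-tailed).
t = d̄/(s_d/√n) = 12.5/(19.5/√4) = 1.28
df = n − 1 = 3
p-value = P(T ≥ 1.28) ≈ 0.1450
Since p ≈ 0.1450 > α = 0.1, fail to reject H0; the evidence is not statistically significant.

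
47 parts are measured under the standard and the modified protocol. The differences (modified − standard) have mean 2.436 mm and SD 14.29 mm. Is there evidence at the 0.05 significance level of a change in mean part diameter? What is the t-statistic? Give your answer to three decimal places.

H0: μ_d = 0; H1: μ_d ≠ 0 (paired t-test on the differences, two-sided).
t = d̄/(s_d/√n) = 2.436/(14.29/√47) = 1.169
df = n − 1 = 46
Two-sided p-value ≈ 0.249
Since p ≈ 0.249 > α = 0.05, fail to reject H0; the data do not provide sufficient evidence against H0.

1.169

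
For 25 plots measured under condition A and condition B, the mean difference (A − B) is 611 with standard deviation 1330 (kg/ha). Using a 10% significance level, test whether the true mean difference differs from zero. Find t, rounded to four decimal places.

H0: μ_d = 0; H1: μ_d ≠ 0 (paired t-test on the differences, two-sided).
t = d̄/(s_d/√n) = 611/(1330/√25) = 2.2970
df = n − 1 = 24
Two-sided p-value ≈ 0.0306
Since p ≈ 0.0306 < α = 0.1, reject H0; the data support H1.

2.2970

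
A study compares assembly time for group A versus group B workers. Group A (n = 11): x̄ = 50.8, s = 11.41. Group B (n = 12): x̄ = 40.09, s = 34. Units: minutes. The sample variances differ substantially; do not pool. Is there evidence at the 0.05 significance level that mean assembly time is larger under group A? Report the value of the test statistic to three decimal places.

Let group 1 = group A, group 2 = group B. H0: μ_1 = μ_2; H1: μ_1 > μ_2 (Welch's two-sample t-test, right-tailed).
t = (x̄_1 − x̄_2)/√(s_1²/n_1 + s_2²/n_2) = (50.8 − 40.09)/√(11.41²/11 + 34²/12) = 1.030
Welch–Satterthwaite df ≈ 13.64
p-value = P(T ≥ 1.030) ≈ 0.1605
Since p ≈ 0.1605 > α = 0.05, fail to reject H0; the data do not provide sufficient evidence against H0.

1.030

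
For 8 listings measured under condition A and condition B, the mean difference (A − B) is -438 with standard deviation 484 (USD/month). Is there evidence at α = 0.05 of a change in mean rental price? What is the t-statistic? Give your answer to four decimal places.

-2.5596

H0: μ_d = 0; H1: μ_d ≠ 0 (paired t-test on the differences, two-sided).
t = d̄/(s_d/√n) = -438/(484/√8) = -2.5596
df = n − 1 = 7
Two-sided p-value ≈ 0.038
Since p ≈ 0.038 < α = 0.05, reject H0; the data support H1.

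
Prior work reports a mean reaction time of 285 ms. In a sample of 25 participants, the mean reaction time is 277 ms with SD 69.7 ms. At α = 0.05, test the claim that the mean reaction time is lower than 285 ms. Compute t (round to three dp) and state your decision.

H0: μ = 285; H1: μ < 285 (one-sample t-test, left-tailed).
t = (x̄ − μ₀)/(s/√n) = (277 − 285)/(69.7/√25) = -0.574
df = n − 1 = 24
p-value = P(T ≤ -0.574) ≈ 0.286
Since p ≈ 0.286 > α = 0.05, fail to reject H0; the data do not provide sufficient evidence against H0.

t = -0.574; fail to reject H0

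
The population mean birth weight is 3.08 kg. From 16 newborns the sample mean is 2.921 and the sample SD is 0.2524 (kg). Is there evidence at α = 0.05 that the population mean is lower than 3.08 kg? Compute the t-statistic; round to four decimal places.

-2.5198

H0: μ = 3.08; H1: μ < 3.08 (one-sample t-test, left-tailed).
t = (x̄ − μ₀)/(s/√n) = (2.921 − 3.08)/(0.2524/√16) = -2.5198
df = n − 1 = 15
p-value = P(T ≤ -2.5198) ≈ 0.012
Since p ≈ 0.012 < α = 0.05, reject H0; the data support H1.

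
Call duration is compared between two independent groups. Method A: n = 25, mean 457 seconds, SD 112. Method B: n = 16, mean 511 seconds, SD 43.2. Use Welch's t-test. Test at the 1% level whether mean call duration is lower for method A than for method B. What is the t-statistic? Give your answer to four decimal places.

-2.1715

Let group 1 = method A, group 2 = method B. H0: μ_1 = μ_2; H1: μ_1 < μ_2 (Welch's two-sample t-test, left-tailed).
t = (x̄_1 − x̄_2)/√(s_1²/n_1 + s_2²/n_2) = (457 − 511)/√(112²/25 + 43.2²/16) = -2.1715
Welch–Satterthwaite df ≈ 33.55
p-value = P(T ≤ -2.1715) ≈ 0.019
Since p ≈ 0.019 > α = 0.01, fail to reject H0; the data do not provide sufficient evidence against H0.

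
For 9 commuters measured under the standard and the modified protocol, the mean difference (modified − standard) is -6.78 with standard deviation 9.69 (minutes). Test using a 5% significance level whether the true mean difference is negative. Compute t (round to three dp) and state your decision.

H0: μ_d = 0; H1: μ_d < 0 (paired t-test on the differences, left-tailed).
t = d̄/(s_d/√n) = -6.78/(9.69/√9) = -2.099
df = n − 1 = 8
p-value = P(T ≤ -2.099) ≈ 0.035
Since p ≈ 0.035 < α = 0.05, reject H0; the evidence is statistically significant.

t = -2.099; reject H0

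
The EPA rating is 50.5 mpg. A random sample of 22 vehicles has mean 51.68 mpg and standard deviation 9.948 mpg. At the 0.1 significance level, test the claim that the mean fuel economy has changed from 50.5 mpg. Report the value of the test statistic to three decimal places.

0.556

H0: μ = 50.5; H1: μ ≠ 50.5 (one-sample t-test, two-sided).
t = (x̄ − μ₀)/(s/√n) = (51.68 − 50.5)/(9.948/√22) = 0.556
df = n − 1 = 21
Two-sided p-value ≈ 0.584
Since p ≈ 0.584 > α = 0.1, fail to reject H0; the data do not provide sufficient evidence against H0.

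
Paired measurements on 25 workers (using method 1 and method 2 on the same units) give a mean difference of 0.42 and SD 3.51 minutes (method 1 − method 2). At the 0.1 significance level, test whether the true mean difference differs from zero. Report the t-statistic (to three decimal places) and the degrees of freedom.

H0: μ_d = 0; H1: μ_d ≠ 0 (paired t-test on the differences, two-sided).
t = d̄/(s_d/√n) = 0.42/(3.51/√25) = 0.598
df = n − 1 = 24
Two-sided p-value ≈ 0.555
Since p ≈ 0.555 > α = 0.1, fail to reject H0; the evidence is not statistically significant.

t = 0.598, df = 24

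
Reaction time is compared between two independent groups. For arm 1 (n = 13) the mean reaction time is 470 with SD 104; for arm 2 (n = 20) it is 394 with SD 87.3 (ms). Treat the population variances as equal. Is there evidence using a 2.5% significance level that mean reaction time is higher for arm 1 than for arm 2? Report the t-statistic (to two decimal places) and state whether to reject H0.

t = 2.27; reject H0

Let group 1 = arm 1, group 2 = arm 2. H0: μ_1 = μ_2; H1: μ_1 > μ_2 (two-sample pooled-variance t-test, right-tailed).
s_p² = [(13−1)·104² + (20−1)·87.3²]/(13+20−2) = 8857.95
t = (470 − 394)/√[8857.95·(1/13 + 1/20)] = 2.27
df = n₁ + n₂ − 2 = 31
p-value = P(T ≥ 2.27) ≈ 0.0153
Since p ≈ 0.0153 < α = 0.025, reject H0; the data support H1.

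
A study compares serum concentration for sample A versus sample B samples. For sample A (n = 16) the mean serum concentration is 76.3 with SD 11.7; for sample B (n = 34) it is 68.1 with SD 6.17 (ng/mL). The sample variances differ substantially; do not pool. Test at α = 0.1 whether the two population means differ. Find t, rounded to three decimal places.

2.636

Let group 1 = sample A, group 2 = sample B. H0: μ_1 = μ_2; H1: μ_1 ≠ μ_2 (Welch's two-sample t-test, two-sided).
t = (x̄_1 − x̄_2)/√(s_1²/n_1 + s_2²/n_2) = (76.3 − 68.1)/√(11.7²/16 + 6.17²/34) = 2.636
Welch–Satterthwaite df ≈ 19.03
Two-sided p-value ≈ 0.0163
Since p ≈ 0.0163 < α = 0.1, reject H0; the data support H1.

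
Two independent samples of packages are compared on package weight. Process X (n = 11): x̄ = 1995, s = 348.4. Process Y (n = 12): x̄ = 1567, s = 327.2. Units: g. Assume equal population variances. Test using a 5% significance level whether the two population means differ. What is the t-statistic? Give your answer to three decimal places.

Let group 1 = process X, group 2 = process Y. H0: μ_1 = μ_2; H1: μ_1 ≠ μ_2 (two-sample pooled-variance t-test, two-sided).
s_p² = [(11−1)·348.4² + (12−1)·327.2²]/(11+12−2) = 113880
t = (1995 − 1567)/√[113880·(1/11 + 1/12)] = 3.038
df = n₁ + n₂ − 2 = 21
Two-sided p-value ≈ 0.0062
Since p ≈ 0.0062 < α = 0.05, reject H0; the data support H1.

3.038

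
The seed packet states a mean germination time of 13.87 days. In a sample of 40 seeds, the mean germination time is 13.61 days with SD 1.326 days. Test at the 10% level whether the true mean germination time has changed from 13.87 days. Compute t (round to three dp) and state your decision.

H0: μ = 13.87; H1: μ ≠ 13.87 (one-sample t-test, two-sided).
t = (x̄ − μ₀)/(s/√n) = (13.61 − 13.87)/(1.326/√40) = -1.240
df = n − 1 = 39
Two-sided p-value ≈ 0.222
Since p ≈ 0.222 > α = 0.1, fail to reject H0; the evidence is not statistically significant.

t = -1.240; fail to reject H0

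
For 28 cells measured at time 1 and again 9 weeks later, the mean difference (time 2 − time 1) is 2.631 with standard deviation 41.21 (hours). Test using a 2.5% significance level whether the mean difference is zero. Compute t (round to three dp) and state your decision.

H0: μ_d = 0; H1: μ_d ≠ 0 (paired t-test on the differences, two-sided).
t = d̄/(s_d/√n) = 2.631/(41.21/√28) = 0.338
df = n − 1 = 27
Two-sided p-value ≈ 0.738
Since p ≈ 0.738 > α = 0.025, fail to reject H0; the evidence is not statistically significant.

t = 0.338; fail to reject H0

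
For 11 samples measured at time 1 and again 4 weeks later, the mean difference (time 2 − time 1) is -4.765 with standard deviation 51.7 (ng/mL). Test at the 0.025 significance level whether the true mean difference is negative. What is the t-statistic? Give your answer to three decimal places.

-0.306

H0: μ_d = 0; H1: μ_d < 0 (paired t-test on the differences, left-tailed).
t = d̄/(s_d/√n) = -4.765/(51.7/√11) = -0.306
df = n − 1 = 10
p-value = P(T ≤ -0.306) ≈ 0.3831
Since p ≈ 0.3831 > α = 0.025, fail to reject H0; the evidence is not statistically significant.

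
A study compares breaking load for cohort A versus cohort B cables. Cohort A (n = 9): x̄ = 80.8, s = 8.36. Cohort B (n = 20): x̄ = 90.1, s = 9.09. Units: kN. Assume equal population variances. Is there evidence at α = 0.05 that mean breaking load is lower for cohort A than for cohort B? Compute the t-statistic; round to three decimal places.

-2.609

Let group 1 = cohort A, group 2 = cohort B. H0: μ_1 = μ_2; H1: μ_1 < μ_2 (two-sample pooled-variance t-test, left-tailed).
s_p² = [(9−1)·8.36² + (20−1)·9.09²]/(9+20−2) = 78.8537
t = (80.8 − 90.1)/√[78.8537·(1/9 + 1/20)] = -2.609
df = n₁ + n₂ − 2 = 27
p-value = P(T ≤ -2.609) ≈ 0.007
Since p ≈ 0.007 < α = 0.05, reject H0; the data support H1.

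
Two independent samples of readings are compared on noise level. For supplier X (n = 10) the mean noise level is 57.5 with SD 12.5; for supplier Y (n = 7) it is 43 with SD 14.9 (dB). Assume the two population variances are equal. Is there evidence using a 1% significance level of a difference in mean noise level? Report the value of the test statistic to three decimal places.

2.178

Let group 1 = supplier X, group 2 = supplier Y. H0: μ_1 = μ_2; H1: μ_1 ≠ μ_2 (two-sample pooled-variance t-test, two-sided).
s_p² = [(10−1)·12.5² + (7−1)·14.9²]/(10+7−2) = 182.554
t = (57.5 − 43)/√[182.554·(1/10 + 1/7)] = 2.178
df = n₁ + n₂ − 2 = 15
Two-sided p-value ≈ 0.0458
Since p ≈ 0.0458 > α = 0.01, fail to reject H0; the data do not provide sufficient evidence against H0.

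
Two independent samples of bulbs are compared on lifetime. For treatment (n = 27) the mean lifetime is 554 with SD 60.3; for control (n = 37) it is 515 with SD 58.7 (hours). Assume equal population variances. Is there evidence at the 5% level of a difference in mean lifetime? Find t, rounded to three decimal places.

2.595

Let group 1 = treatment, group 2 = control. H0: μ_1 = μ_2; H1: μ_1 ≠ μ_2 (two-sample pooled-variance t-test, two-sided).
s_p² = [(27−1)·60.3² + (37−1)·58.7²]/(27+37−2) = 3525.54
t = (554 − 515)/√[3525.54·(1/27 + 1/37)] = 2.595
df = n₁ + n₂ − 2 = 62
Two-sided p-value ≈ 0.012
Since p ≈ 0.012 < α = 0.05, reject H0; the evidence is statistically significant.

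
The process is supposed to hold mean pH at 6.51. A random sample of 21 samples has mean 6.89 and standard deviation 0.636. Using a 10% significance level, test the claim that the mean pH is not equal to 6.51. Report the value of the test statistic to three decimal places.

H0: μ = 6.51; H1: μ ≠ 6.51 (one-sample t-test, two-sided).
t = (x̄ − μ₀)/(s/√n) = (6.89 − 6.51)/(0.636/√21) = 2.738
df = n − 1 = 20
Two-sided p-value ≈ 0.013
Since p ≈ 0.013 < α = 0.1, reject H0; the data support H1.

2.738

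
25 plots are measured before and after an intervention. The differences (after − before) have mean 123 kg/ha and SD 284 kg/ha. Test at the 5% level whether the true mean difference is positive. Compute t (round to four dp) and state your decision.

t = 2.1655; reject H0

H0: μ_d = 0; H1: μ_d > 0 (paired t-test on the differences, right-tailed).
t = d̄/(s_d/√n) = 123/(284/√25) = 2.1655
df = n − 1 = 24
p-value = P(T ≥ 2.1655) ≈ 0.0203
Since p ≈ 0.0203 < α = 0.05, reject H0; the evidence is statistically significant.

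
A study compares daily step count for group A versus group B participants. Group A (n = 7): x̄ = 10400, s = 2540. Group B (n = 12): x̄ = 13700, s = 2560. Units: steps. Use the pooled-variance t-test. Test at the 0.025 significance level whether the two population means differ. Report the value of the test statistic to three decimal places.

-2.718

Let group 1 = group A, group 2 = group B. H0: μ_1 = μ_2; H1: μ_1 ≠ μ_2 (two-sample pooled-variance t-test, two-sided).
s_p² = [(7−1)·2540² + (12−1)·2560²]/(7+12−2) = 6517600
t = (10400 − 13700)/√[6517600·(1/7 + 1/12)] = -2.718
df = n₁ + n₂ − 2 = 17
Two-sided p-value ≈ 0.0146
Since p ≈ 0.0146 < α = 0.025, reject H0; the data support H1.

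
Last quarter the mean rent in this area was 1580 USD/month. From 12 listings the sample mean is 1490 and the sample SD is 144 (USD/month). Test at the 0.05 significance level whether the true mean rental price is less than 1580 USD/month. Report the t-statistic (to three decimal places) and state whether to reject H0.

H0: μ = 1580; H1: μ < 1580 (one-sample t-test, left-tailed).
t = (x̄ − μ₀)/(s/√n) = (1490 − 1580)/(144/√12) = -2.165
df = n − 1 = 11
p-value = P(T ≤ -2.165) ≈ 0.0266
Since p ≈ 0.0266 < α = 0.05, reject H0; the data support H1.

t = -2.165; reject H0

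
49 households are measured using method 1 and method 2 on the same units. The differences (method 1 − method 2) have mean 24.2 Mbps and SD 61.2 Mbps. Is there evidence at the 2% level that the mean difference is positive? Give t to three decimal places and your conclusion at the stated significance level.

t = 2.768; reject H0

H0: μ_d = 0; H1: μ_d > 0 (paired t-test on the differences, right-tailed).
t = d̄/(s_d/√n) = 24.2/(61.2/√49) = 2.768
df = n − 1 = 48
p-value = P(T ≥ 2.768) ≈ 0.004
Since p ≈ 0.004 < α = 0.02, reject H0; the evidence is statistically significant.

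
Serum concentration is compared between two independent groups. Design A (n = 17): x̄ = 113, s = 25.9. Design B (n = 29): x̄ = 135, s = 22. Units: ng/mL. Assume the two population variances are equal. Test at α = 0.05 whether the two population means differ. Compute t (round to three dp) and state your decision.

Let group 1 = design A, group 2 = design B. H0: μ_1 = μ_2; H1: μ_1 ≠ μ_2 (two-sample pooled-variance t-test, two-sided).
s_p² = [(17−1)·25.9² + (29−1)·22²]/(17+29−2) = 551.931
t = (113 − 135)/√[551.931·(1/17 + 1/29)] = -3.066
df = n₁ + n₂ − 2 = 44
Two-sided p-value ≈ 0.004
Since p ≈ 0.004 < α = 0.05, reject H0; the data support H1.

t = -3.066; reject H0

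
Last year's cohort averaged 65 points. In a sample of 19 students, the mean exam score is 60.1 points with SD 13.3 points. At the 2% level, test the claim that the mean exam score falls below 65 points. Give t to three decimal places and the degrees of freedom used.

t = -1.606, df = 18

H0: μ = 65; H1: μ < 65 (one-sample t-test, left-tailed).
t = (x̄ − μ₀)/(s/√n) = (60.1 − 65)/(13.3/√19) = -1.606
df = n − 1 = 18
p-value = P(T ≤ -1.606) ≈ 0.063
Since p ≈ 0.063 > α = 0.02, fail to reject H0; the evidence is not statistically significant.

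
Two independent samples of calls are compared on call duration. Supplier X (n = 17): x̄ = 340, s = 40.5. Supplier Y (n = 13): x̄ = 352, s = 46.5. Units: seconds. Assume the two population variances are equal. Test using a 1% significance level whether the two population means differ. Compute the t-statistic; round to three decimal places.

Let group 1 = supplier X, group 2 = supplier Y. H0: μ_1 = μ_2; H1: μ_1 ≠ μ_2 (two-sample pooled-variance t-test, two-sided).
s_p² = [(17−1)·40.5² + (13−1)·46.5²]/(17+13−2) = 1863.96
t = (340 − 352)/√[1863.96·(1/17 + 1/13)] = -0.754
df = n₁ + n₂ − 2 = 28
Two-sided p-value ≈ 0.4569
Since p ≈ 0.4569 > α = 0.01, fail to reject H0; the evidence is not statistically significant.

-0.754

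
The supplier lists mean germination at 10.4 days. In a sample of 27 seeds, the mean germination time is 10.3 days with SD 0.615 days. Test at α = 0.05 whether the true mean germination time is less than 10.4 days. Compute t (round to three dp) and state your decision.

t = -0.845; fail to reject H0

H0: μ = 10.4; H1: μ < 10.4 (one-sample t-test, left-tailed).
t = (x̄ − μ₀)/(s/√n) = (10.3 − 10.4)/(0.615/√27) = -0.845
df = n − 1 = 26
p-value = P(T ≤ -0.845) ≈ 0.2029
Since p ≈ 0.2029 > α = 0.05, fail to reject H0; the data do not provide sufficient evidence against H0.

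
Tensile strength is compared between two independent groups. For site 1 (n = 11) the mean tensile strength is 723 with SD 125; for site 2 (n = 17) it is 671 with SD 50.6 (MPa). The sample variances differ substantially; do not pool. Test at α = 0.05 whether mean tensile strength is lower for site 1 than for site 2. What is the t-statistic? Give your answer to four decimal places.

Let group 1 = site 1, group 2 = site 2. H0: μ_1 = μ_2; H1: μ_1 < μ_2 (Welch's two-sample t-test, left-tailed).
t = (x̄_1 − x̄_2)/√(s_1²/n_1 + s_2²/n_2) = (723 − 671)/√(125²/11 + 50.6²/17) = 1.3119
Welch–Satterthwaite df ≈ 12.15
p-value = P(T ≤ 1.3119) ≈ 0.893
Since p ≈ 0.893 > α = 0.05, fail to reject H0; the evidence is not statistically significant.

1.3119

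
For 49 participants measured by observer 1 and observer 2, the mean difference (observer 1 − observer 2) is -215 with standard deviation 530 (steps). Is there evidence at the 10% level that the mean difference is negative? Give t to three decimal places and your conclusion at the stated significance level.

H0: μ_d = 0; H1: μ_d < 0 (paired t-test on the differences, left-tailed).
t = d̄/(s_d/√n) = -215/(530/√49) = -2.840
df = n − 1 = 48
p-value = P(T ≤ -2.840) ≈ 0.003
Since p ≈ 0.003 < α = 0.1, reject H0; the data support H1.

t = -2.840; reject H0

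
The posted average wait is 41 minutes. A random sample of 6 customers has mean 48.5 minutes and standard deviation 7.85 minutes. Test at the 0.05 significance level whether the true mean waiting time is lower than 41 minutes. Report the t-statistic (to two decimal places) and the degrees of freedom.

t = 2.34, df = 5

H0: μ = 41; H1: μ < 41 (one-sample t-test, left-tailed).
t = (x̄ − μ₀)/(s/√n) = (48.5 − 41)/(7.85/√6) = 2.34
df = n − 1 = 5
p-value = P(T ≤ 2.34) ≈ 0.967
Since p ≈ 0.967 > α = 0.05, fail to reject H0; the data do not provide sufficient evidence against H0.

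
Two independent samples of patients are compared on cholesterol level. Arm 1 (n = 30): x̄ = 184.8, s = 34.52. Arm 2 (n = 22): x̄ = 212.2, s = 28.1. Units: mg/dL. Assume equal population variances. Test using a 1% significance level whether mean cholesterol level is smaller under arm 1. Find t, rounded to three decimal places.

-3.052

Let group 1 = arm 1, group 2 = arm 2. H0: μ_1 = μ_2; H1: μ_1 < μ_2 (two-sample pooled-variance t-test, left-tailed).
s_p² = [(30−1)·34.52² + (22−1)·28.1²]/(30+22−2) = 1022.78
t = (184.8 − 212.2)/√[1022.78·(1/30 + 1/22)] = -3.052
df = n₁ + n₂ − 2 = 50
p-value = P(T ≤ -3.052) ≈ 0.002
Since p ≈ 0.002 < α = 0.01, reject H0; the data support H1.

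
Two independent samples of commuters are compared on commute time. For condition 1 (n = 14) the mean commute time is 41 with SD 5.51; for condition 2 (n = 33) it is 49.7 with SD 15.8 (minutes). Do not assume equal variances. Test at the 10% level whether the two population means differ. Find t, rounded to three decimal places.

Let group 1 = condition 1, group 2 = condition 2. H0: μ_1 = μ_2; H1: μ_1 ≠ μ_2 (Welch's two-sample t-test, two-sided).
t = (x̄_1 − x̄_2)/√(s_1²/n_1 + s_2²/n_2) = (41 − 49.7)/√(5.51²/14 + 15.8²/33) = -2.789
Welch–Satterthwaite df ≈ 44.06
Two-sided p-value ≈ 0.0078
Since p ≈ 0.0078 < α = 0.1, reject H0; the evidence is statistically significant.

-2.789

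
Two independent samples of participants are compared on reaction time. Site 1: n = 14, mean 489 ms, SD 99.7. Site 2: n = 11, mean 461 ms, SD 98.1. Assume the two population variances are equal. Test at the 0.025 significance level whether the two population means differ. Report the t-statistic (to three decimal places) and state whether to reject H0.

t = 0.702; fail to reject H0

Let group 1 = site 1, group 2 = site 2. H0: μ_1 = μ_2; H1: μ_1 ≠ μ_2 (two-sample pooled-variance t-test, two-sided).
s_p² = [(14−1)·99.7² + (11−1)·98.1²]/(14+11−2) = 9802.49
t = (489 − 461)/√[9802.49·(1/14 + 1/11)] = 0.702
df = n₁ + n₂ − 2 = 23
Two-sided p-value ≈ 0.490
Since p ≈ 0.490 > α = 0.025, fail to reject H0; the evidence is not statistically significant.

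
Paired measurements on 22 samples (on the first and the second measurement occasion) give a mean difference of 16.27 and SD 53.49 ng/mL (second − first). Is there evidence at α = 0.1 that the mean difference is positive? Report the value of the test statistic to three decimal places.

H0: μ_d = 0; H1: μ_d > 0 (paired t-test on the differences, right-tailed).
t = d̄/(s_d/√n) = 16.27/(53.49/√22) = 1.427
df = n − 1 = 21
p-value = P(T ≥ 1.427) ≈ 0.0842
Since p ≈ 0.0842 < α = 0.1, reject H0; the data support H1.

1.427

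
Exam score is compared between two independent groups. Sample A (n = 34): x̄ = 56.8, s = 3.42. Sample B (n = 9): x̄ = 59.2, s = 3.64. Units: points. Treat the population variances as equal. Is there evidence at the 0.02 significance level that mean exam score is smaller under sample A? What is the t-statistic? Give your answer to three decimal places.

-1.848

Let group 1 = sample A, group 2 = sample B. H0: μ_1 = μ_2; H1: μ_1 < μ_2 (two-sample pooled-variance t-test, left-tailed).
s_p² = [(34−1)·3.42² + (9−1)·3.64²]/(34+9−2) = 11.9995
t = (56.8 − 59.2)/√[11.9995·(1/34 + 1/9)] = -1.848
df = n₁ + n₂ − 2 = 41
p-value = P(T ≤ -1.848) ≈ 0.0359
Since p ≈ 0.0359 > α = 0.02, fail to reject H0; the data do not provide sufficient evidence against H0.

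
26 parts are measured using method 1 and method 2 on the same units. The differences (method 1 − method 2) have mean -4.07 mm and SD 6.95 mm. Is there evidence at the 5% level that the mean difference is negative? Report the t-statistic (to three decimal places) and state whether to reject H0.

H0: μ_d = 0; H1: μ_d < 0 (paired t-test on the differences, left-tailed).
t = d̄/(s_d/√n) = -4.07/(6.95/√26) = -2.986
df = n − 1 = 25
p-value = P(T ≤ -2.986) ≈ 0.003
Since p ≈ 0.003 < α = 0.05, reject H0; the evidence is statistically significant.

t = -2.986; reject H0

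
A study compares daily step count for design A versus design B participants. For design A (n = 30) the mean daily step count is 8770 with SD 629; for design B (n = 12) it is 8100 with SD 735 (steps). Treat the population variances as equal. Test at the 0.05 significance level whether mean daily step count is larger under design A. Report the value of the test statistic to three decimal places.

Let group 1 = design A, group 2 = design B. H0: μ_1 = μ_2; H1: μ_1 > μ_2 (two-sample pooled-variance t-test, right-tailed).
s_p² = [(30−1)·629² + (12−1)·735²]/(30+12−2) = 435402
t = (8770 − 8100)/√[435402·(1/30 + 1/12)] = 2.973
df = n₁ + n₂ − 2 = 40
p-value = P(T ≥ 2.973) ≈ 0.002
Since p ≈ 0.002 < α = 0.05, reject H0; the evidence is statistically significant.

2.973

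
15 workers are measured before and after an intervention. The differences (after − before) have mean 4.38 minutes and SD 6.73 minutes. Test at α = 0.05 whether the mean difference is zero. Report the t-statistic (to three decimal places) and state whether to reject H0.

H0: μ_d = 0; H1: μ_d ≠ 0 (paired t-test on the differences, two-sided).
t = d̄/(s_d/√n) = 4.38/(6.73/√15) = 2.521
df = n − 1 = 14
Two-sided p-value ≈ 0.0245
Since p ≈ 0.0245 < α = 0.05, reject H0; the evidence is statistically significant.

t = 2.521; reject H0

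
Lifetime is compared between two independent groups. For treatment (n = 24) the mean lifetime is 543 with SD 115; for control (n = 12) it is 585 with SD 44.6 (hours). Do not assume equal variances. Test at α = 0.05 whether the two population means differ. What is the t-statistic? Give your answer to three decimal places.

Let group 1 = treatment, group 2 = control. H0: μ_1 = μ_2; H1: μ_1 ≠ μ_2 (Welch's two-sample t-test, two-sided).
t = (x̄_1 − x̄_2)/√(s_1²/n_1 + s_2²/n_2) = (543 − 585)/√(115²/24 + 44.6²/12) = -1.569
Welch–Satterthwaite df ≈ 32.73
Two-sided p-value ≈ 0.126
Since p ≈ 0.126 > α = 0.05, fail to reject H0; the data do not provide sufficient evidence against H0.

-1.569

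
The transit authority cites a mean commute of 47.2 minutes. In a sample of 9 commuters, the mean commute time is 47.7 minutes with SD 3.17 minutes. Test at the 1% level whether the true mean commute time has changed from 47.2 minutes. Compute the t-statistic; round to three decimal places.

H0: μ = 47.2; H1: μ ≠ 47.2 (one-sample t-test, two-sided).
t = (x̄ − μ₀)/(s/√n) = (47.7 − 47.2)/(3.17/√9) = 0.473
df = n − 1 = 8
Two-sided p-value ≈ 0.6487
Since p ≈ 0.6487 > α = 0.01, fail to reject H0; the evidence is not statistically significant.

0.473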